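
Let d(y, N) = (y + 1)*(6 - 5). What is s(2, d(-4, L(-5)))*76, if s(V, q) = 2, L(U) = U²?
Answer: 152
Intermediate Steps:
d(y, N) = 1 + y (d(y, N) = (1 + y)*1 = 1 + y)
s(2, d(-4, L(-5)))*76 = 2*76 = 152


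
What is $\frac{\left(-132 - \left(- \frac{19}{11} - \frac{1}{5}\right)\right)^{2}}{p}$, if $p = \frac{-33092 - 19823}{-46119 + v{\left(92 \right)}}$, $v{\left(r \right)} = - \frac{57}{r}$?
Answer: $\frac{10857789544329}{736312225} \approx 14746.0$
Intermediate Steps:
$p = \frac{973636}{848601}$ ($p = \frac{-33092 - 19823}{-46119 - \frac{57}{92}} = - \frac{52915}{-46119 - \frac{57}{92}} = - \frac{52915}{- \frac{4243005}{92}} = \left(-52915\right) \left(- \frac{92}{4243005}\right) = \frac{973636}{848601} \approx 1.1473$)
$\frac{\left(-132 - \left(- \frac{19}{11} - \frac{1}{5}\right)\right)^{2}}{p} = \frac{\left(-132 - \left(- \frac{19}{11} - \frac{1}{5}\right)\right)^{2}}{\frac{973636}{848601}} = \left(-132 - - \frac{106}{55}\right)^{2} \cdot \frac{848601}{973636} = \left(-132 + \left(\frac{19}{11} + \frac{1}{5}\right)\right)^{2} \cdot \frac{848601}{973636} = \left(-132 + \frac{106}{55}\right)^{2} \cdot \frac{848601}{973636} = \left(- \frac{7154}{55}\right)^{2} \cdot \frac{848601}{973636} = \frac{51179716}{3025} \cdot \frac{848601}{973636} = \frac{10857789544329}{736312225}$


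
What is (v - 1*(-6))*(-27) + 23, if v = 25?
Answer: -814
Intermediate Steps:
(v - 1*(-6))*(-27) + 23 = (25 - 1*(-6))*(-27) + 23 = (25 + 6)*(-27) + 23 = 31*(-27) + 23 = -837 + 23 = -814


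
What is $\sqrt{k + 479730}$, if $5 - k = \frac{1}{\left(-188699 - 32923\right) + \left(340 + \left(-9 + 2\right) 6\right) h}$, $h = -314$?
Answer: $\frac{\sqrt{47660356642321654}}{315194} \approx 692.63$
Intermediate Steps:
$k = \frac{1575971}{315194}$ ($k = 5 - \frac{1}{\left(-188699 - 32923\right) + \left(340 + \left(-9 + 2\right) 6\right) \left(-314\right)} = 5 - \frac{1}{-221622 + \left(340 - 42\right) \left(-314\right)} = 5 - \frac{1}{-221622 + 298 \left(-314\right)} = 5 - \frac{1}{-221622 - 93572} = 5 - \frac{1}{-315194} = 5 - - \frac{1}{315194} = 5 + \frac{1}{315194} = \frac{1575971}{315194} \approx 5.0$)
$\sqrt{k + 479730} = \sqrt{\frac{1575971}{315194} + 479730} = \sqrt{\frac{151209593591}{315194}} = \frac{\sqrt{47660356642321654}}{315194}$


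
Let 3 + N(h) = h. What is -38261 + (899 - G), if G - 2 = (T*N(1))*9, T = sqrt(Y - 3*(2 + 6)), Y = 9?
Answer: -37364 + 18*I*sqrt(15) ≈ -37364.0 + 69.714*I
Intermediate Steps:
N(h) = -3 + h
T = I*sqrt(15) (T = sqrt(9 - 3*(2 + 6)) = sqrt(9 - 3*8) = sqrt(9 - 24) = sqrt(-15) = I*sqrt(15) ≈ 3.873*I)
G = 2 - 18*I*sqrt(15) (G = 2 + ((I*sqrt(15))*(-3 + 1))*9 = 2 + ((I*sqrt(15))*(-2))*9 = 2 - 2*I*sqrt(15)*9 = 2 - 18*I*sqrt(15) ≈ 2.0 - 69.714*I)
-38261 + (899 - G) = -38261 + (899 - (2 - 18*I*sqrt(15))) = -38261 + (899 + (-2 + 18*I*sqrt(15))) = -38261 + (897 + 18*I*sqrt(15)) = -37364 + 18*I*sqrt(15)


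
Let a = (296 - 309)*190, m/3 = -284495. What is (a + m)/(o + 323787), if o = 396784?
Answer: -855955/720571 ≈ -1.1879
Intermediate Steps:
m = -853485 (m = 3*(-284495) = -853485)
a = -2470 (a = -13*190 = -2470)
(a + m)/(o + 323787) = (-2470 - 853485)/(396784 + 323787) = -855955/720571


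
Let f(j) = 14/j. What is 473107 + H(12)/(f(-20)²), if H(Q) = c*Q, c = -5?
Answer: 23176243/49 ≈ 4.7298e+5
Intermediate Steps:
H(Q) = -5*Q
473107 + H(12)/(f(-20)²) = 473107 + (-5*12)/((14/(-20))²) = 473107 - 60/((14*(-1/20))²) = 473107 - 60/((-7/10)²) = 473107 - 60/49/100 = 473107 - 60*100/49 = 473107 - 6000/49 = 23176243/49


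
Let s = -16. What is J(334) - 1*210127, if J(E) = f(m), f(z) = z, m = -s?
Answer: -210111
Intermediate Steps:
m = 16 (m = -1*(-16) = 16)
J(E) = 16
J(334) - 1*210127 = 16 - 1*210127 = 16 - 210127 = -210111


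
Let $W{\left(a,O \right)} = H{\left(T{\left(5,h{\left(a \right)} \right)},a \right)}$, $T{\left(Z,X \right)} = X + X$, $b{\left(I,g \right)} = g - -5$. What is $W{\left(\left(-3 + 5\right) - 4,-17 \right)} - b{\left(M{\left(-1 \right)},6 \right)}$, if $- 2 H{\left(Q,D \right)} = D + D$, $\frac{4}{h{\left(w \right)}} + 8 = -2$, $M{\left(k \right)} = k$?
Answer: $-9$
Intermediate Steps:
$h{\left(w \right)} = - \frac{2}{5}$ ($h{\left(w \right)} = \frac{4}{-8 - 2} = \frac{4}{-10} = 4 \left(- \frac{1}{10}\right) = - \frac{2}{5}$)
$b{\left(I,g \right)} = 5 + g$ ($b{\left(I,g \right)} = g + 5 = 5 + g$)
$T{\left(Z,X \right)} = 2 X$
$H{\left(Q,D \right)} = - D$ ($H{\left(Q,D \right)} = - \frac{D + D}{2} = - \frac{2 D}{2} = - D$)
$W{\left(a,O \right)} = - a$
$W{\left(\left(-3 + 5\right) - 4,-17 \right)} - b{\left(M{\left(-1 \right)},6 \right)} = - (\left(-3 + 5\right) - 4) - \left(5 + 6\right) = - (2 - 4) - 11 = \left(-1\right) \left(-2\right) - 11 = 2 - 11 = -9$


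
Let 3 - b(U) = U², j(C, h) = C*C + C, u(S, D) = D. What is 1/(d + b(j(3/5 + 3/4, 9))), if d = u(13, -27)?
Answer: -160000/5450361 ≈ -0.029356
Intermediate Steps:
d = -27
j(C, h) = C + C² (j(C, h) = C² + C = C + C²)
b(U) = 3 - U²
1/(d + b(j(3/5 + 3/4, 9))) = 1/(-27 + (3 - ((3/5 + 3/4)*(1 + (3/5 + 3/4)))²)) = 1/(-27 + (3 - ((3*(⅕) + 3*(¼))*(1 + (3*(⅕) + 3*(¼))))²)) = 1/(-27 + (3 - ((⅗ + ¾)*(1 + (⅗ + ¾)))²)) = 1/(-27 + (3 - (27*(1 + 27/20)/20)²)) = 1/(-27 + (3 - ((27/20)*(47/20))²)) = 1/(-27 + (3 - (1269/400)²)) = 1/(-27 + (3 - 1*1610361/160000)) = 1/(-27 + (3 - 1610361/160000)) = 1/(-27 - 1130361/160000) = 1/(-5450361/160000) = -160000/5450361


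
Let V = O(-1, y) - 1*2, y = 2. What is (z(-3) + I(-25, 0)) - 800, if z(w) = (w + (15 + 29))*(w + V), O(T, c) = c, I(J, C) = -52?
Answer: -975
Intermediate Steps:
V = 0 (V = 2 - 1*2 = 2 - 2 = 0)
z(w) = w*(44 + w) (z(w) = (w + (15 + 29))*(w + 0) = (w + 44)*w = (44 + w)*w = w*(44 + w))
(z(-3) + I(-25, 0)) - 800 = (-3*(44 - 3) - 52) - 800 = (-3*41 - 52) - 800 = (-123 - 52) - 800 = -175 - 800 = -975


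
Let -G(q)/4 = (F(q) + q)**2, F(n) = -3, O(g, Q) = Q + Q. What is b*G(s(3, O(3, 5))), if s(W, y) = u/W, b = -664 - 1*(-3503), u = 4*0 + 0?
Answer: -102204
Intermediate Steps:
O(g, Q) = 2*Q
u = 0 (u = 0 + 0 = 0)
b = 2839 (b = -664 + 3503 = 2839)
s(W, y) = 0 (s(W, y) = 0/W = 0)
G(q) = -4*(-3 + q)**2
b*G(s(3, O(3, 5))) = 2839*(-4*(-3 + 0)**2) = 2839*(-4*(-3)**2) = 2839*(-4*9) = 2839*(-36) = -102204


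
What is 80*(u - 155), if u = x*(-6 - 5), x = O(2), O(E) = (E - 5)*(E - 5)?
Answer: -20320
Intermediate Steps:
O(E) = (-5 + E)² (O(E) = (-5 + E)*(-5 + E) = (-5 + E)²)
x = 9 (x = (-5 + 2)² = (-3)² = 9)
u = -99 (u = 9*(-6 - 5) = 9*(-11) = -99)
80*(u - 155) = 80*(-99 - 155) = 80*(-254) = -20320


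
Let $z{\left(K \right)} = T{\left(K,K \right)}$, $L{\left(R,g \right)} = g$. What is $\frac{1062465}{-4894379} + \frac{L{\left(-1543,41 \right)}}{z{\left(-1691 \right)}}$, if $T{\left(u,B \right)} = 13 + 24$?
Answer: $\frac{161358334}{181092023} \approx 0.89103$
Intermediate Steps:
$T{\left(u,B \right)} = 37$
$z{\left(K \right)} = 37$
$\frac{1062465}{-4894379} + \frac{L{\left(-1543,41 \right)}}{z{\left(-1691 \right)}} = \frac{1062465}{-4894379} + \frac{41}{37} = 1062465 \left(- \frac{1}{4894379}\right) + 41 \cdot \frac{1}{37} = - \frac{1062465}{4894379} + \frac{41}{37} = \frac{161358334}{181092023}$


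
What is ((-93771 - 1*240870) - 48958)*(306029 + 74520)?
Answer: -145978215851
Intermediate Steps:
((-93771 - 1*240870) - 48958)*(306029 + 74520) = ((-93771 - 240870) - 48958)*380549 = (-334641 - 48958)*380549 = -383599*380549 = -145978215851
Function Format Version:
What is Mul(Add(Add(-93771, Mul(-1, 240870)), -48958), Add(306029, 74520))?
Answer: -145978215851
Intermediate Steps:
Mul(Add(Add(-93771, Mul(-1, 240870)), -48958), Add(306029, 74520)) = Mul(Add(Add(-93771, -240870), -48958), 380549) = Mul(Add(-334641, -48958), 380549) = Mul(-383599, 380549) = -145978215851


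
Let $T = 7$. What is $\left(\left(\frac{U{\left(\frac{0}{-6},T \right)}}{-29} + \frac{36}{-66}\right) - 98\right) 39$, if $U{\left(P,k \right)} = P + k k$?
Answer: $- \frac{1247025}{319} \approx -3909.2$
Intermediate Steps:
$U{\left(P,k \right)} = P + k^{2}$
$\left(\left(\frac{U{\left(\frac{0}{-6},T \right)}}{-29} + \frac{36}{-66}\right) - 98\right) 39 = \left(\left(\frac{\frac{0}{-6} + 7^{2}}{-29} + \frac{36}{-66}\right) - 98\right) 39 = \left(\left(\left(0 \left(- \frac{1}{6}\right) + 49\right) \left(- \frac{1}{29}\right) + 36 \left(- \frac{1}{66}\right)\right) - 98\right) 39 = \left(\left(\left(0 + 49\right) \left(- \frac{1}{29}\right) - \frac{6}{11}\right) - 98\right) 39 = \left(\left(49 \left(- \frac{1}{29}\right) - \frac{6}{11}\right) - 98\right) 39 = \left(\left(- \frac{49}{29} - \frac{6}{11}\right) - 98\right) 39 = \left(- \frac{713}{319} - 98\right) 39 = \left(- \frac{31975}{319}\right) 39 = - \frac{1247025}{319}$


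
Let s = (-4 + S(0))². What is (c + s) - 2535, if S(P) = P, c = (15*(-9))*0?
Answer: -2519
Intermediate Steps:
c = 0 (c = -135*0 = 0)
s = 16 (s = (-4 + 0)² = (-4)² = 16)
(c + s) - 2535 = (0 + 16) - 2535 = 16 - 2535 = -2519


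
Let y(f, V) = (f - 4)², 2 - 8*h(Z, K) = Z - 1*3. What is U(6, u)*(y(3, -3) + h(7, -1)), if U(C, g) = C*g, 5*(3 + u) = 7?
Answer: -36/5 ≈ -7.2000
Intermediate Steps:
u = -8/5 (u = -3 + (⅕)*7 = -3 + 7/5 = -8/5 ≈ -1.6000)
h(Z, K) = 5/8 - Z/8 (h(Z, K) = ¼ - (Z - 1*3)/8 = ¼ - (Z - 3)/8 = ¼ - (-3 + Z)/8 = ¼ + (3/8 - Z/8) = 5/8 - Z/8)
y(f, V) = (-4 + f)²
U(6, u)*(y(3, -3) + h(7, -1)) = (6*(-8/5))*((-4 + 3)² + (5/8 - ⅛*7)) = -48*((-1)² + (5/8 - 7/8))/5 = -48*(1 - ¼)/5 = -48/5*¾ = -36/5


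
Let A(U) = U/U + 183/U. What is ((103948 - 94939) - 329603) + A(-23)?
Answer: -7373822/23 ≈ -3.2060e+5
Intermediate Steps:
A(U) = 1 + 183/U
((103948 - 94939) - 329603) + A(-23) = ((103948 - 94939) - 329603) + (183 - 23)/(-23) = (9009 - 329603) - 1/23*160 = -320594 - 160/23 = -7373822/23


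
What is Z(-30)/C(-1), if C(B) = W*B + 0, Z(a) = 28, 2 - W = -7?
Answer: -28/9 ≈ -3.1111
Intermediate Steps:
W = 9 (W = 2 - 1*(-7) = 2 + 7 = 9)
C(B) = 9*B (C(B) = 9*B + 0 = 9*B)
Z(-30)/C(-1) = 28/((9*(-1))) = 28/(-9) = 28*(-1/9) = -28/9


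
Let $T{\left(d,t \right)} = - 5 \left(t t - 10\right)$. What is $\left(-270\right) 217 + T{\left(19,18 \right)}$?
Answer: $-60160$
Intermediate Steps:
$T{\left(d,t \right)} = 50 - 5 t^{2}$ ($T{\left(d,t \right)} = - 5 \left(t^{2} - 10\right) = - 5 \left(-10 + t^{2}\right) = 50 - 5 t^{2}$)
$\left(-270\right) 217 + T{\left(19,18 \right)} = \left(-270\right) 217 + \left(50 - 5 \cdot 18^{2}\right) = -58590 + \left(50 - 1620\right) = -58590 - 1570 = -60160$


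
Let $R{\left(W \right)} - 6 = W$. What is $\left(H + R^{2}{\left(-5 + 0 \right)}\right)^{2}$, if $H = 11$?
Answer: $144$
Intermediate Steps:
$R{\left(W \right)} = 6 + W$
$\left(H + R^{2}{\left(-5 + 0 \right)}\right)^{2} = \left(11 + \left(6 + \left(-5 + 0\right)\right)^{2}\right)^{2} = \left(11 + \left(6 - 5\right)^{2}\right)^{2} = \left(11 + 1^{2}\right)^{2} = \left(11 + 1\right)^{2} = 12^{2} = 144$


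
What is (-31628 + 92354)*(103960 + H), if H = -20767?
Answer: 5051978118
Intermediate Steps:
(-31628 + 92354)*(103960 + H) = (-31628 + 92354)*(103960 - 20767) = 60726*83193 = 5051978118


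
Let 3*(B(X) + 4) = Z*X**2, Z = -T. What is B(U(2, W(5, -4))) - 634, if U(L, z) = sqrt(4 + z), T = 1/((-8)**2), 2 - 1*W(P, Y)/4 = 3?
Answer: -638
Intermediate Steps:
W(P, Y) = -4 (W(P, Y) = 8 - 4*3 = 8 - 12 = -4)
T = 1/64 ≈ 0.015625
Z = -1/64 (Z = -1*1/64 = -1/64 ≈ -0.015625)
B(X) = -4 - X**2/192 (B(X) = -4 + (-X**2/64)/3 = -4 - X**2/192)
B(U(2, W(5, -4))) - 634 = (-4 - (sqrt(4 - 4))**2/192) - 634 = (-4 - (sqrt(0))**2/192) - 634 = (-4 - 1/192*0**2) - 634 = (-4 - 1/192*0) - 634 = (-4 + 0) - 634 = -4 - 634 = -638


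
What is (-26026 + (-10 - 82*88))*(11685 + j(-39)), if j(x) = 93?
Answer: -391642056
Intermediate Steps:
(-26026 + (-10 - 82*88))*(11685 + j(-39)) = (-26026 + (-10 - 82*88))*(11685 + 93) = (-26026 + (-10 - 7216))*11778 = (-26026 - 7226)*11778 = -33252*11778 = -391642056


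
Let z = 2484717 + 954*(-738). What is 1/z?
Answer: 1/1780665 ≈ 5.6159e-7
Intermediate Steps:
z = 1780665 (z = 2484717 - 704052 = 1780665)
1/z = 1/1780665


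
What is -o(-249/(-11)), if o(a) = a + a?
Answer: -498/11 ≈ -45.273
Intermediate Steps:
o(a) = 2*a
-o(-249/(-11)) = -2*(-249/(-11)) = -2*(-249*(-1/11)) = -2*249/11 = -1*498/11 = -498/11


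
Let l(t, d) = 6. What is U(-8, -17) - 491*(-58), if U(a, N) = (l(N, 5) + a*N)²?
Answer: 48642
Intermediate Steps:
U(a, N) = (6 + N*a)² (U(a, N) = (6 + a*N)² = (6 + N*a)²)
U(-8, -17) - 491*(-58) = (6 - 17*(-8))² - 491*(-58) = (6 + 136)² + 28478 = 142² + 28478 = 20164 + 28478 = 48642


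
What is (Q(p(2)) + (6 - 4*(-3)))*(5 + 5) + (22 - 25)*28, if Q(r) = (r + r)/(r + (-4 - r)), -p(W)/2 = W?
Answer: 116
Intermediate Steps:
p(W) = -2*W
Q(r) = -r/2 (Q(r) = (2*r)/(-4) = (2*r)*(-¼) = -r/2)
(Q(p(2)) + (6 - 4*(-3)))*(5 + 5) + (22 - 25)*28 = (-(-1)*2 + (6 - 4*(-3)))*(5 + 5) + (22 - 25)*28 = (-½*(-4) + (6 + 12))*10 - 3*28 = (2 + 18)*10 - 84 = 20*10 - 84 = 200 - 84 = 116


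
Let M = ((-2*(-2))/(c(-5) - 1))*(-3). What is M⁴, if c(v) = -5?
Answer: 16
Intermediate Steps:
M = 2 (M = ((-2*(-2))/(-5 - 1))*(-3) = (4/(-6))*(-3) = (4*(-⅙))*(-3) = -⅔*(-3) = 2)
M⁴ = 2⁴ = 16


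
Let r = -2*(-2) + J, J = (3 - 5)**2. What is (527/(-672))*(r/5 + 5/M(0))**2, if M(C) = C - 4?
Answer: -3689/38400 ≈ -0.096068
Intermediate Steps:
M(C) = -4 + C
J = 4 (J = (-2)**2 = 4)
r = 8 (r = -2*(-2) + 4 = 4 + 4 = 8)
(527/(-672))*(r/5 + 5/M(0))**2 = (527/(-672))*(8/5 + 5/(-4 + 0))**2 = (527*(-1/672))*(8*(1/5) + 5/(-4))**2 = -527*(8/5 + 5*(-1/4))**2/672 = -527*(8/5 - 5/4)**2/672 = -527*(7/20)**2/672 = -527/672*49/400 = -3689/38400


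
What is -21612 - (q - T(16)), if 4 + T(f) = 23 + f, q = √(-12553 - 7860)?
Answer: -21577 - I*√20413 ≈ -21577.0 - 142.87*I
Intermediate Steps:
q = I*√20413 (q = √(-20413) = I*√20413 ≈ 142.87*I)
T(f) = 19 + f (T(f) = -4 + (23 + f) = 19 + f)
-21612 - (q - T(16)) = -21612 - (I*√20413 - (19 + 16)) = -21612 - (I*√20413 - 1*35) = -21612 - (I*√20413 - 35) = -21612 - (-35 + I*√20413) = -21612 + (35 - I*√20413) = -21577 - I*√20413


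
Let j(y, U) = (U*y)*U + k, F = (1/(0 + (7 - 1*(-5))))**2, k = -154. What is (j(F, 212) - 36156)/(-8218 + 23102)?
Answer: -323981/133956 ≈ -2.4186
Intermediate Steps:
F = 1/144 (F = (1/(0 + (7 + 5)))**2 = (1/(0 + 12))**2 = (1/12)**2 = 1/144 ≈ 0.0069444)
j(y, U) = -154 + y*U**2 (j(y, U) = (U*y)*U - 154 = y*U**2 - 154 = -154 + y*U**2)
(j(F, 212) - 36156)/(-8218 + 23102) = ((-154 + (1/144)*212**2) - 36156)/(-8218 + 23102) = ((-154 + (1/144)*44944) - 36156)/14884 = ((-154 + 2809/9) - 36156)*(1/14884) = (1423/9 - 36156)*(1/14884) = -323981/9*1/14884 = -323981/133956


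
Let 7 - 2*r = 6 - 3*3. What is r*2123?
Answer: 10615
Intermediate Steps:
r = 5 (r = 7/2 - (6 - 3*3)/2 = 7/2 - (6 - 9)/2 = 7/2 - ½*(-3) = 7/2 + 3/2 = 5)
r*2123 = 5*2123 = 10615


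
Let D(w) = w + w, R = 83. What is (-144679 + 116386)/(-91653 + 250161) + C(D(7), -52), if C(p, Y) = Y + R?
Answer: 1628485/52836 ≈ 30.822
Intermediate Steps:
D(w) = 2*w
C(p, Y) = 83 + Y (C(p, Y) = Y + 83 = 83 + Y)
(-144679 + 116386)/(-91653 + 250161) + C(D(7), -52) = (-144679 + 116386)/(-91653 + 250161) + (83 - 52) = -28293/158508 + 31 = -28293*1/158508 + 31 = -9431/52836 + 31 = 1628485/52836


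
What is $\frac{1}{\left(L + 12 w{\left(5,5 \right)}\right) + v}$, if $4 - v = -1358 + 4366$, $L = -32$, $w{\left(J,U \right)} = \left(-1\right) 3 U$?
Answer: $- \frac{1}{3216} \approx -0.00031095$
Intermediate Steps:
$w{\left(J,U \right)} = - 3 U$
$v = -3004$ ($v = 4 - \left(-1358 + 4366\right) = 4 - 3008 = -3004$)
$\frac{1}{\left(L + 12 w{\left(5,5 \right)}\right) + v} = \frac{1}{\left(-32 + 12 \left(\left(-3\right) 5\right)\right) - 3004} = \frac{1}{\left(-32 + 12 \left(-15\right)\right) - 3004} = \frac{1}{\left(-32 - 180\right) - 3004} = \frac{1}{-212 - 3004} = \frac{1}{-3216} = - \frac{1}{3216}$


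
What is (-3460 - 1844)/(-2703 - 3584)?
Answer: 5304/6287 ≈ 0.84365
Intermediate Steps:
(-3460 - 1844)/(-2703 - 3584) = -5304/(-6287) = -5304*(-1/6287) = 5304/6287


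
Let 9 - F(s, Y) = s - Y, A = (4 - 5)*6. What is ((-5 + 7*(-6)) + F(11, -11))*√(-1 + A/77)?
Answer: -60*I*√6391/77 ≈ -62.294*I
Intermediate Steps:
A = -6 (A = -1*6 = -6)
F(s, Y) = 9 + Y - s (F(s, Y) = 9 - (s - Y) = 9 + (Y - s) = 9 + Y - s)
((-5 + 7*(-6)) + F(11, -11))*√(-1 + A/77) = ((-5 + 7*(-6)) + (9 - 11 - 1*11))*√(-1 - 6/77) = ((-5 - 42) + (9 - 11 - 11))*√(-1 - 6*1/77) = (-47 - 13)*√(-1 - 6/77) = -60*I*√6391/77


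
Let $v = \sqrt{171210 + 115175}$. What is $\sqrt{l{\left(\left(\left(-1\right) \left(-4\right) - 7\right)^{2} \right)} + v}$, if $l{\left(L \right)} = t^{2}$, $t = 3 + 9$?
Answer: $\sqrt{144 + \sqrt{286385}} \approx 26.06$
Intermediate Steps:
$t = 12$
$l{\left(L \right)} = 144$ ($l{\left(L \right)} = 12^{2} = 144$)
$v = \sqrt{286385} \approx 535.15$
$\sqrt{l{\left(\left(\left(-1\right) \left(-4\right) - 7\right)^{2} \right)} + v} = \sqrt{144 + \sqrt{286385}}$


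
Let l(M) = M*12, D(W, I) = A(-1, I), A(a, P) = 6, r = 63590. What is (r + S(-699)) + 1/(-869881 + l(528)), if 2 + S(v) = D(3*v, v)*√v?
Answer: 54911099459/863545 + 6*I*√699 ≈ 63588.0 + 158.63*I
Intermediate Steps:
D(W, I) = 6
l(M) = 12*M
S(v) = -2 + 6*√v
(r + S(-699)) + 1/(-869881 + l(528)) = (63590 + (-2 + 6*√(-699))) + 1/(-869881 + 12*528) = (63590 + (-2 + 6*(I*√699))) + 1/(-869881 + 6336) = (63590 + (-2 + 6*I*√699)) + 1/(-863545) = (63588 + 6*I*√699) - 1/863545 = 54911099459/863545 + 6*I*√699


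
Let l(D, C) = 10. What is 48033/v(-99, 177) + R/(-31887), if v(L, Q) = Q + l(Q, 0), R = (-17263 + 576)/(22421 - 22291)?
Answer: 199114795699/775172970 ≈ 256.86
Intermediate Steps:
R = -16687/130 ≈ -128.36
v(L, Q) = 10 + Q (v(L, Q) = Q + 10 = 10 + Q)
48033/v(-99, 177) + R/(-31887) = 48033/(10 + 177) - 16687/130/(-31887) = 48033/187 - 16687/130*(-1/31887) = 48033*(1/187) + 16687/4145310 = 48033/187 + 16687/4145310 = 199114795699/775172970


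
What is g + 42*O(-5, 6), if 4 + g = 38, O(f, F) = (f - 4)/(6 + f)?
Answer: -344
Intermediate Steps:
O(f, F) = (-4 + f)/(6 + f)
g = 34 (g = -4 + 38 = 34)
g + 42*O(-5, 6) = 34 + 42*((-4 - 5)/(6 - 5)) = 34 + 42*(-9/1) = 34 + 42*(1*(-9)) = 34 + 42*(-9) = 34 - 378 = -344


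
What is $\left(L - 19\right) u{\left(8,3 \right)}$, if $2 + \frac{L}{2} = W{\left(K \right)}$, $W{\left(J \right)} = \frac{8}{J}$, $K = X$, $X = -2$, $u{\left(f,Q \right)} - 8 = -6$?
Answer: $-62$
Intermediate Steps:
$u{\left(f,Q \right)} = 2$ ($u{\left(f,Q \right)} = 8 - 6 = 2$)
$K = -2$
$L = -12$ ($L = -4 + 2 \frac{8}{-2} = -4 + 2 \cdot 8 \left(- \frac{1}{2}\right) = -4 + 2 \left(-4\right) = -4 - 8 = -12$)
$\left(L - 19\right) u{\left(8,3 \right)} = \left(-12 - 19\right) 2 = \left(-31\right) 2 = -62$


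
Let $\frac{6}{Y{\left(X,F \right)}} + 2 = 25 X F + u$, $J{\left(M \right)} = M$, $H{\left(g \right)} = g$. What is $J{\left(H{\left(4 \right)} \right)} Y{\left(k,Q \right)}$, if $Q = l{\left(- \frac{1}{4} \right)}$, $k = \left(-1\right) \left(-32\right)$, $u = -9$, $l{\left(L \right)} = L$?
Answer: $- \frac{24}{211} \approx -0.11374$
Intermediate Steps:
$k = 32$
$Q = - \frac{1}{4} \approx -0.25$
$Y{\left(X,F \right)} = \frac{6}{-11 + 25 F X}$ ($Y{\left(X,F \right)} = \frac{6}{-2 + \left(25 X F - 9\right)} = \frac{6}{-2 + \left(25 F X - 9\right)} = \frac{6}{-2 + \left(-9 + 25 F X\right)} = \frac{6}{-11 + 25 F X}$)
$J{\left(H{\left(4 \right)} \right)} Y{\left(k,Q \right)} = 4 \frac{6}{-11 + 25 \left(- \frac{1}{4}\right) 32} = 4 \frac{6}{-11 - 200} = 4 \frac{6}{-211} = 4 \cdot 6 \left(- \frac{1}{211}\right) = 4 \left(- \frac{6}{211}\right) = - \frac{24}{211}$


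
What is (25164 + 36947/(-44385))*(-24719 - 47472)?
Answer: -80627759529863/44385 ≈ -1.8166e+9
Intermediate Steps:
(25164 + 36947/(-44385))*(-24719 - 47472) = (25164 + 36947*(-1/44385))*(-72191) = (25164 - 36947/44385)*(-72191) = (1116867193/44385)*(-72191) = -80627759529863/44385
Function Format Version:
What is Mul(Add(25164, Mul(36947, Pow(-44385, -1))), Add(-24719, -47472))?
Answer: Rational(-80627759529863, 44385) ≈ -1.8166e+9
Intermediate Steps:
Mul(Add(25164, Mul(36947, Pow(-44385, -1))), Add(-24719, -47472)) = Mul(Add(25164, Mul(36947, Rational(-1, 44385))), -72191) = Mul(Add(25164, Rational(-36947, 44385)), -72191) = Mul(Rational(1116867193, 44385), -72191) = Rational(-80627759529863, 44385)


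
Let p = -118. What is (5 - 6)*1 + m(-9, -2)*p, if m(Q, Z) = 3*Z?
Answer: 707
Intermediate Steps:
(5 - 6)*1 + m(-9, -2)*p = (5 - 6)*1 + (3*(-2))*(-118) = -1*1 - 6*(-118) = -1 + 708 = 707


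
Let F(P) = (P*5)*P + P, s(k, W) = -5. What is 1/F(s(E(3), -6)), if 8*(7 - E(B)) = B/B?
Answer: 1/120 ≈ 0.0083333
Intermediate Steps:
E(B) = 55/8 (E(B) = 7 - B/(8*B) = 7 - ⅛*1 = 7 - ⅛ = 55/8)
F(P) = P + 5*P² (F(P) = (5*P)*P + P = 5*P² + P = P + 5*P²)
1/F(s(E(3), -6)) = 1/(-5*(1 + 5*(-5))) = 1/(-5*(1 - 25)) = 1/(-5*(-24)) = 1/120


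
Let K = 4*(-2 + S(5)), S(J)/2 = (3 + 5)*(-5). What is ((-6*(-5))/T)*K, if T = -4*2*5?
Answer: 246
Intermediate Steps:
S(J) = -80 (S(J) = 2*((3 + 5)*(-5)) = 2*(8*(-5)) = 2*(-40) = -80)
T = -40 (T = -8*5 = -40)
K = -328 (K = 4*(-2 - 80) = 4*(-82) = -328)
((-6*(-5))/T)*K = ((-6*(-5))/(-40))*(-328) = -1/40*30*(-328) = -¾*(-328) = 246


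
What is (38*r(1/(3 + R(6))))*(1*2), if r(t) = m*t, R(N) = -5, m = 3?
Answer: -114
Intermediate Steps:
r(t) = 3*t
(38*r(1/(3 + R(6))))*(1*2) = (38*(3/(3 - 5)))*(1*2) = (38*(3/(-2)))*2 = (38*(3*(-1/2)))*2 = (38*(-3/2))*2 = -57*2 = -114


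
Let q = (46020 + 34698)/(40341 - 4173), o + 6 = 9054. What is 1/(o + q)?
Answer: 548/4959527 ≈ 0.00011049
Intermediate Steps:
o = 9048 (o = -6 + 9054 = 9048)
q = 1223/548 (q = 80718/36168 = 80718*(1/36168) = 1223/548 ≈ 2.2318)
1/(o + q) = 1/(9048 + 1223/548) = 1/(4959527/548) = 548/4959527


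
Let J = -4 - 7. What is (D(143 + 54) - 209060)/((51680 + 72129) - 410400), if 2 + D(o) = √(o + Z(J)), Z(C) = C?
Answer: 209062/286591 - √186/286591 ≈ 0.72943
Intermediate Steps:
J = -11
D(o) = -2 + √(-11 + o) (D(o) = -2 + √(o - 11) = -2 + √(-11 + o))
(D(143 + 54) - 209060)/((51680 + 72129) - 410400) = ((-2 + √(-11 + (143 + 54))) - 209060)/((51680 + 72129) - 410400) = ((-2 + √(-11 + 197)) - 209060)/(123809 - 410400) = ((-2 + √186) - 209060)/(-286591) = (-209062 + √186)*(-1/286591) = 209062/286591 - √186/286591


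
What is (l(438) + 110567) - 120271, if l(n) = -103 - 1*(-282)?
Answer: -9525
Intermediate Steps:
l(n) = 179 (l(n) = -103 + 282 = 179)
(l(438) + 110567) - 120271 = (179 + 110567) - 120271 = 110746 - 120271 = -9525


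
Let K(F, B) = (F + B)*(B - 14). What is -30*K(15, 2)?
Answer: 6120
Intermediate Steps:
K(F, B) = (-14 + B)*(B + F) (K(F, B) = (B + F)*(-14 + B) = (-14 + B)*(B + F))
-30*K(15, 2) = -30*(2² - 14*2 - 14*15 + 2*15) = -30*(4 - 28 - 210 + 30) = -30*(-204) = 6120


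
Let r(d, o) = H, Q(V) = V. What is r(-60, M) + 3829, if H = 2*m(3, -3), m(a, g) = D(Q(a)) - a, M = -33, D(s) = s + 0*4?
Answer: 3829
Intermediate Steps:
D(s) = s (D(s) = s + 0 = s)
m(a, g) = 0 (m(a, g) = a - a = 0)
H = 0 (H = 2*0 = 0)
r(d, o) = 0
r(-60, M) + 3829 = 0 + 3829 = 3829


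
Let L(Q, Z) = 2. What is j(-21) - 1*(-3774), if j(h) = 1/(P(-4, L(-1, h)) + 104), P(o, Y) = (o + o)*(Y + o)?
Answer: 452881/120 ≈ 3774.0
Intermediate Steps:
P(o, Y) = 2*o*(Y + o) (P(o, Y) = (2*o)*(Y + o) = 2*o*(Y + o))
j(h) = 1/120 (j(h) = 1/(2*(-4)*(2 - 4) + 104) = 1/(2*(-4)*(-2) + 104) = 1/(16 + 104) = 1/120)
j(-21) - 1*(-3774) = 1/120 - 1*(-3774) = 1/120 + 3774 = 452881/120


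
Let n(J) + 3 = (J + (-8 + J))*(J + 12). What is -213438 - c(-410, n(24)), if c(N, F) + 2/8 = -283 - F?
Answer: -846871/4 ≈ -2.1172e+5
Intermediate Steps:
n(J) = -3 + (-8 + 2*J)*(12 + J) (n(J) = -3 + (J + (-8 + J))*(J + 12) = -3 + (-8 + 2*J)*(12 + J))
c(N, F) = -1133/4 - F (c(N, F) = -¼ + (-283 - F) = -1133/4 - F)
-213438 - c(-410, n(24)) = -213438 - (-1133/4 - (-99 + 2*24² + 16*24)) = -213438 - (-1133/4 - (-99 + 2*576 + 384)) = -213438 - (-1133/4 - (-99 + 1152 + 384)) = -213438 - (-1133/4 - 1*1437) = -213438 - (-1133/4 - 1437) = -213438 - 1*(-6881/4) = -213438 + 6881/4 = -846871/4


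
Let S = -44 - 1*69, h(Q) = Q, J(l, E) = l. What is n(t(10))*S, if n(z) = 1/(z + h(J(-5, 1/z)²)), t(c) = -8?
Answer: -113/17 ≈ -6.6471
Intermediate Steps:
S = -113 (S = -44 - 69 = -113)
n(z) = 1/(25 + z) (n(z) = 1/(z + (-5)²) = 1/(z + 25) = 1/(25 + z))
n(t(10))*S = -113/(25 - 8) = -113/17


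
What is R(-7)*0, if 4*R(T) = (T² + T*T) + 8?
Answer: 0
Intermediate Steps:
R(T) = 2 + T²/2 (R(T) = ((T² + T*T) + 8)/4 = ((T² + T²) + 8)/4 = (2*T² + 8)/4 = (8 + 2*T²)/4 = 2 + T²/2)
R(-7)*0 = (2 + (½)*(-7)²)*0 = (2 + (½)*49)*0 = (2 + 49/2)*0 = (53/2)*0 = 0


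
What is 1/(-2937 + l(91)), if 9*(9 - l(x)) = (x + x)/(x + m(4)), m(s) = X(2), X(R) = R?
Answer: -837/2450918 ≈ -0.00034150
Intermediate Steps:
m(s) = 2
l(x) = 9 - 2*x/(9*(2 + x)) (l(x) = 9 - (x + x)/(9*(x + 2)) = 9 - 2*x/(9*(2 + x)))
1/(-2937 + l(91)) = 1/(-2937 + (162 + 79*91)/(9*(2 + 91))) = 1/(-2937 + (1/9)*(162 + 7189)/93) = 1/(-2937 + (1/9)*(1/93)*7351) = 1/(-2937 + 7351/837) = 1/(-2450918/837) = -837/2450918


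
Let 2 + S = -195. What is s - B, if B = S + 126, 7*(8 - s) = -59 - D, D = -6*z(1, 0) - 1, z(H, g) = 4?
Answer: 587/7 ≈ 83.857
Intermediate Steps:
S = -197 (S = -2 - 195 = -197)
D = -25 (D = -6*4 - 1 = -24 - 1 = -25)
s = 90/7 (s = 8 - (-59 - 1*(-25))/7 = 8 - (-59 + 25)/7 = 8 - ⅐*(-34) = 8 + 34/7 = 90/7 ≈ 12.857)
B = -71 (B = -197 + 126 = -71)
s - B = 90/7 - 1*(-71) = 90/7 + 71 = 587/7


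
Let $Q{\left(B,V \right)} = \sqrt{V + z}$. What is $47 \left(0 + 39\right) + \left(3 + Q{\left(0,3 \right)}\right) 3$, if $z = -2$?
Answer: $1845$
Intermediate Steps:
$Q{\left(B,V \right)} = \sqrt{-2 + V}$ ($Q{\left(B,V \right)} = \sqrt{V - 2} = \sqrt{-2 + V}$)
$47 \left(0 + 39\right) + \left(3 + Q{\left(0,3 \right)}\right) 3 = 47 \left(0 + 39\right) + \left(3 + \sqrt{-2 + 3}\right) 3 = 47 \cdot 39 + \left(3 + \sqrt{1}\right) 3 = 1833 + \left(3 + 1\right) 3 = 1833 + 4 \cdot 3 = 1833 + 12 = 1845$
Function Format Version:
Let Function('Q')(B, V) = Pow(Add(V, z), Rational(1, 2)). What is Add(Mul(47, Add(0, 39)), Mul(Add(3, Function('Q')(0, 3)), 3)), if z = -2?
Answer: 1845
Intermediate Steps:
Function('Q')(B, V) = Pow(Add(-2, V), Rational(1, 2)) (Function('Q')(B, V) = Pow(Add(V, -2), Rational(1, 2)) = Pow(Add(-2, V), Rational(1, 2)))
Add(Mul(47, Add(0, 39)), Mul(Add(3, Function('Q')(0, 3)), 3)) = Add(Mul(47, Add(0, 39)), Mul(Add(3, Pow(Add(-2, 3), Rational(1, 2))), 3)) = Add(Mul(47, 39), Mul(Add(3, Pow(1, Rational(1, 2))), 3)) = Add(1833, Mul(Add(3, 1), 3)) = Add(1833, Mul(4, 3)) = Add(1833, 12) = 1845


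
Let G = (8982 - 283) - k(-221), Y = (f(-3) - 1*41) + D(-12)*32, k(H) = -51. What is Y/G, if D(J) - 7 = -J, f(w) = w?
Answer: 282/4375 ≈ 0.064457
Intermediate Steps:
D(J) = 7 - J
Y = 564 (Y = (-3 - 1*41) + (7 - 1*(-12))*32 = (-3 - 41) + (7 + 12)*32 = -44 + 19*32 = -44 + 608 = 564)
G = 8750 (G = (8982 - 283) - 1*(-51) = (8982 - 1*283) + 51 = (8982 - 283) + 51 = 8699 + 51 = 8750)
Y/G = 564/8750 = 564*(1/8750) = 282/4375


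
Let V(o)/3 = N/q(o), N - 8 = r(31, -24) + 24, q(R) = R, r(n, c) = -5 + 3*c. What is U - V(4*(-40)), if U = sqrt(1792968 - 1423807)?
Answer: -27/32 + sqrt(369161) ≈ 606.74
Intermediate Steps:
N = -45 (N = 8 + ((-5 + 3*(-24)) + 24) = 8 + ((-5 - 72) + 24) = 8 + (-77 + 24) = 8 - 53 = -45)
V(o) = -135/o (V(o) = 3*(-45/o) = -135/o)
U = sqrt(369161) ≈ 607.59
U - V(4*(-40)) = sqrt(369161) - (-135)/(4*(-40)) = sqrt(369161) - (-135)/(-160) = sqrt(369161) - (-135)*(-1)/160 = sqrt(369161) - 1*27/32 = sqrt(369161) - 27/32 = -27/32 + sqrt(369161)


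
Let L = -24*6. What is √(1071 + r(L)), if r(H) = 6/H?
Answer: √154218/12 ≈ 32.726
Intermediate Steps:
L = -144
√(1071 + r(L)) = √(1071 + 6/(-144)) = √(1071 + 6*(-1/144)) = √(1071 - 1/24) = √(25703/24) = √154218/12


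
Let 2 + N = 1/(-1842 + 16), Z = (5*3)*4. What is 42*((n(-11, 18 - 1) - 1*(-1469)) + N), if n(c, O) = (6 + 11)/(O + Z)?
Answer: 56262027/913 ≈ 61623.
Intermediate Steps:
Z = 60 (Z = 15*4 = 60)
N = -3653/1826 (N = -2 + 1/(-1842 + 16) = -2 + 1/(-1826) = -2 - 1/1826 = -3653/1826 ≈ -2.0005)
n(c, O) = 17/(60 + O) (n(c, O) = (6 + 11)/(O + 60) = 17/(60 + O))
42*((n(-11, 18 - 1) - 1*(-1469)) + N) = 42*((17/(60 + (18 - 1)) - 1*(-1469)) - 3653/1826) = 42*((17/(60 + 17) + 1469) - 3653/1826) = 42*((17/77 + 1469) - 3653/1826) = 42*(113130/77 - 3653/1826) = 42*(18754009/12782) = 56262027/913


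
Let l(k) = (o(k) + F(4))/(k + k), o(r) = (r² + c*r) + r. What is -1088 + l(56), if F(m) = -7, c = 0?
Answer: -16953/16 ≈ -1059.6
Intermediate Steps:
o(r) = r + r² (o(r) = (r² + 0*r) + r = (r² + 0) + r = r² + r = r + r²)
l(k) = (-7 + k*(1 + k))/(2*k) (l(k) = (k*(1 + k) - 7)/(k + k) = (-7 + k*(1 + k))/((2*k)) = (-7 + k*(1 + k))*(1/(2*k)) = (-7 + k*(1 + k))/(2*k))
-1088 + l(56) = -1088 + (½)*(-7 + 56*(1 + 56))/56 = -1088 + (½)*(1/56)*(-7 + 56*57) = -1088 + (½)*(1/56)*(-7 + 3192) = -1088 + (½)*(1/56)*3185 = -1088 + 455/16 = -16953/16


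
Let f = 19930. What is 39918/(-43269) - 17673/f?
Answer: -520086259/287450390 ≈ -1.8093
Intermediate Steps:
39918/(-43269) - 17673/f = 39918/(-43269) - 17673/19930 = 39918*(-1/43269) - 17673*1/19930 = -13306/14423 - 17673/19930 = -520086259/287450390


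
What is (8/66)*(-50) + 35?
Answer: 955/33 ≈ 28.939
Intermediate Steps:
(8/66)*(-50) + 35 = (8*(1/66))*(-50) + 35 = (4/33)*(-50) + 35 = -200/33 + 35 = 955/33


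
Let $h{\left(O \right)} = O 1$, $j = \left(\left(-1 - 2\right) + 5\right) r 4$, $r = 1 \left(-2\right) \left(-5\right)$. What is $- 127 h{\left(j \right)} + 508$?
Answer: $-9652$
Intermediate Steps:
$r = 10$ ($r = \left(-2\right) \left(-5\right) = 10$)
$j = 80$ ($j = \left(\left(-1 - 2\right) + 5\right) 10 \cdot 4 = \left(-3 + 5\right) 10 \cdot 4 = 2 \cdot 10 \cdot 4 = 20 \cdot 4 = 80$)
$h{\left(O \right)} = O$
$- 127 h{\left(j \right)} + 508 = \left(-127\right) 80 + 508 = -10160 + 508 = -9652$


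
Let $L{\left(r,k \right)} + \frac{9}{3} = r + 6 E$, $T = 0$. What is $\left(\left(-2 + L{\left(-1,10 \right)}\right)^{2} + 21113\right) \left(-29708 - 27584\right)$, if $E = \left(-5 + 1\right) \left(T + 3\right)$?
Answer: $-1558170524$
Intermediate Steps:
$E = -12$ ($E = \left(-5 + 1\right) \left(0 + 3\right) = \left(-4\right) 3 = -12$)
$L{\left(r,k \right)} = -75 + r$ ($L{\left(r,k \right)} = -3 + \left(r + 6 \left(-12\right)\right) = -3 + \left(r - 72\right) = -3 + \left(-72 + r\right) = -75 + r$)
$\left(\left(-2 + L{\left(-1,10 \right)}\right)^{2} + 21113\right) \left(-29708 - 27584\right) = \left(\left(-2 - 76\right)^{2} + 21113\right) \left(-29708 - 27584\right) = \left(\left(-2 - 76\right)^{2} + 21113\right) \left(-57292\right) = \left(\left(-78\right)^{2} + 21113\right) \left(-57292\right) = \left(6084 + 21113\right) \left(-57292\right) = 27197 \left(-57292\right) = -1558170524$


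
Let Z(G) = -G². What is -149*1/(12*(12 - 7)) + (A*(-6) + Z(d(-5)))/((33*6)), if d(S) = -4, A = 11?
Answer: -5737/1980 ≈ -2.8975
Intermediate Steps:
-149*1/(12*(12 - 7)) + (A*(-6) + Z(d(-5)))/((33*6)) = -149*1/(12*(12 - 7)) + (11*(-6) - 1*(-4)²)/((33*6)) = -149/(12*5) + (-66 - 1*16)/198 = -149/60 + (-66 - 16)*(1/198) = -149*1/60 - 82*1/198 = -149/60 - 41/99 = -5737/1980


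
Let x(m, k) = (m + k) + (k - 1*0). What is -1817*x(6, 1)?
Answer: -14536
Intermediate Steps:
x(m, k) = m + 2*k (x(m, k) = (k + m) + (k + 0) = (k + m) + k = m + 2*k)
-1817*x(6, 1) = -1817*(6 + 2*1) = -1817*(6 + 2) = -1817*8 = -14536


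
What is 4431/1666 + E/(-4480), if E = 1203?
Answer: 182109/76160 ≈ 2.3911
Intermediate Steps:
4431/1666 + E/(-4480) = 4431/1666 + 1203/(-4480) = 4431*(1/1666) + 1203*(-1/4480) = 633/238 - 1203/4480 = 182109/76160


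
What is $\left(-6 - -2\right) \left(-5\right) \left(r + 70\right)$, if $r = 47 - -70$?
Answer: $3740$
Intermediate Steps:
$r = 117$ ($r = 47 + 70 = 117$)
$\left(-6 - -2\right) \left(-5\right) \left(r + 70\right) = \left(-6 - -2\right) \left(-5\right) \left(117 + 70\right) = \left(-6 + 2\right) \left(-5\right) 187 = \left(-4\right) \left(-5\right) 187 = 20 \cdot 187 = 3740$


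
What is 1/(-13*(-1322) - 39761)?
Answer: -1/22575 ≈ -4.4297e-5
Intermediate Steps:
1/(-13*(-1322) - 39761) = 1/(17186 - 39761) = 1/(-22575) = -1/22575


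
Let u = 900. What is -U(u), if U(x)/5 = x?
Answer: -4500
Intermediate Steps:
U(x) = 5*x
-U(u) = -5*900 = -1*4500 = -4500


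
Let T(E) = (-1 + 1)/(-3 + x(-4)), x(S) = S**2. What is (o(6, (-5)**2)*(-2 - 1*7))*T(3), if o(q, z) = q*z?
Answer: 0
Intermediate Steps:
T(E) = 0 (T(E) = (-1 + 1)/(-3 + (-4)**2) = 0/(-3 + 16) = 0/13 = 0*(1/13) = 0)
(o(6, (-5)**2)*(-2 - 1*7))*T(3) = ((6*(-5)**2)*(-2 - 1*7))*0 = ((6*25)*(-2 - 7))*0 = (150*(-9))*0 = -1350*0 = 0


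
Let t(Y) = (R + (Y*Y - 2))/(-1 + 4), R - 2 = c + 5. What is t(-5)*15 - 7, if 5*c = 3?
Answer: 146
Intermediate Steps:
c = ⅗ (c = (⅕)*3 = ⅗ ≈ 0.60000)
R = 38/5 (R = 2 + (⅗ + 5) = 2 + 28/5 = 38/5 ≈ 7.6000)
t(Y) = 28/15 + Y²/3 (t(Y) = (38/5 + (Y*Y - 2))/(-1 + 4) = (38/5 + (Y² - 2))/3 = (38/5 + (-2 + Y²))*(⅓) = (28/5 + Y²)*(⅓) = 28/15 + Y²/3)
t(-5)*15 - 7 = (28/15 + (⅓)*(-5)²)*15 - 7 = (28/15 + (⅓)*25)*15 - 7 = (28/15 + 25/3)*15 - 7 = (51/5)*15 - 7 = 153 - 7 = 146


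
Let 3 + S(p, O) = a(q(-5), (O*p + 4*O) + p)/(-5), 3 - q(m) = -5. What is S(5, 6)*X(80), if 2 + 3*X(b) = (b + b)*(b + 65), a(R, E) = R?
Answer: -533554/15 ≈ -35570.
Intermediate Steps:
q(m) = 8 (q(m) = 3 - 1*(-5) = 3 + 5 = 8)
S(p, O) = -23/5 (S(p, O) = -3 + 8/(-5) = -3 + 8*(-1/5) = -3 - 8/5 = -23/5)
X(b) = -2/3 + 2*b*(65 + b)/3 (X(b) = -2/3 + ((b + b)*(b + 65))/3 = -2/3 + ((2*b)*(65 + b))/3 = -2/3 + (2*b*(65 + b))/3 = -2/3 + 2*b*(65 + b)/3)
S(5, 6)*X(80) = -23*(-2/3 + (2/3)*80**2 + (130/3)*80)/5 = -23*(-2/3 + (2/3)*6400 + 10400/3)/5 = -23*(-2/3 + 12800/3 + 10400/3)/5 = -23/5*23198/3 = -533554/15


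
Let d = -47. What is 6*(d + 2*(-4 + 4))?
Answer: -282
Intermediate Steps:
6*(d + 2*(-4 + 4)) = 6*(-47 + 2*(-4 + 4)) = 6*(-47 + 2*0) = 6*(-47 + 0) = 6*(-47) = -282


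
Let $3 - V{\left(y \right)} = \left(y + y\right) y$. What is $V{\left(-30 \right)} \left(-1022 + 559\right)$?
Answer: $832011$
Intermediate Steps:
$V{\left(y \right)} = 3 - 2 y^{2}$ ($V{\left(y \right)} = 3 - \left(y + y\right) y = 3 - 2 y y = 3 - 2 y^{2}$)
$V{\left(-30 \right)} \left(-1022 + 559\right) = \left(3 - 2 \left(-30\right)^{2}\right) \left(-1022 + 559\right) = \left(3 - 1800\right) \left(-463\right) = \left(-1797\right) \left(-463\right) = 832011$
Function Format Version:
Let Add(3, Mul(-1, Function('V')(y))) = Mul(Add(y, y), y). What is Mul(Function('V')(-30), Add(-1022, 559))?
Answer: 832011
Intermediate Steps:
Function('V')(y) = Add(3, Mul(-2, Pow(y, 2))) (Function('V')(y) = Add(3, Mul(-1, Mul(Add(y, y), y))) = Add(3, Mul(-1, Mul(Mul(2, y), y))) = Add(3, Mul(-1, Mul(2, Pow(y, 2)))) = Add(3, Mul(-2, Pow(y, 2))))
Mul(Function('V')(-30), Add(-1022, 559)) = Mul(Add(3, Mul(-2, Pow(-30, 2))), Add(-1022, 559)) = Mul(Add(3, Mul(-2, 900)), -463) = Mul(Add(3, -1800), -463) = Mul(-1797, -463) = 832011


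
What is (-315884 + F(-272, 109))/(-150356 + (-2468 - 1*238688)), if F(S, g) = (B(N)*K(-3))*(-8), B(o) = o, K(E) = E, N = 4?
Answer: 7177/8898 ≈ 0.80659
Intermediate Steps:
F(S, g) = 96 (F(S, g) = (4*(-3))*(-8) = -12*(-8) = 96)
(-315884 + F(-272, 109))/(-150356 + (-2468 - 1*238688)) = (-315884 + 96)/(-150356 + (-2468 - 1*238688)) = -315788/(-150356 + (-2468 - 238688)) = -315788/(-150356 - 241156) = -315788/(-391512) = -315788*(-1/391512) = 7177/8898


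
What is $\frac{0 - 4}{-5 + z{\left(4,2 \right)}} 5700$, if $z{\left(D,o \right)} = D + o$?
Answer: $-22800$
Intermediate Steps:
$\frac{0 - 4}{-5 + z{\left(4,2 \right)}} 5700 = \frac{0 - 4}{-5 + \left(4 + 2\right)} 5700 = - \frac{4}{-5 + 6} \cdot 5700 = - \frac{4}{1} \cdot 5700 = \left(-4\right) 1 \cdot 5700 = \left(-4\right) 5700 = -22800$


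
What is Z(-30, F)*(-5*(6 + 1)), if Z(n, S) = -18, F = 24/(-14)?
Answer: 630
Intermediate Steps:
F = -12/7 (F = 24*(-1/14) = -12/7 ≈ -1.7143)
Z(-30, F)*(-5*(6 + 1)) = -(-90)*(6 + 1) = -(-90)*7 = -18*(-35) = 630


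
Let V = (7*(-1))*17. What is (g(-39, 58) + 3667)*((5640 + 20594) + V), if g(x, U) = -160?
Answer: 91585305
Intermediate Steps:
V = -119 (V = -7*17 = -119)
(g(-39, 58) + 3667)*((5640 + 20594) + V) = (-160 + 3667)*((5640 + 20594) - 119) = 3507*(26234 - 119) = 3507*26115 = 91585305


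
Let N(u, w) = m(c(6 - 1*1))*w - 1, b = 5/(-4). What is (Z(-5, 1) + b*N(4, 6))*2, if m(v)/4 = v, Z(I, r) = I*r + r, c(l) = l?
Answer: -611/2 ≈ -305.50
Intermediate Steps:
Z(I, r) = r + I*r
m(v) = 4*v
b = -5/4 (b = 5*(-1/4) = -5/4 ≈ -1.2500)
N(u, w) = -1 + 20*w (N(u, w) = (4*(6 - 1*1))*w - 1 = (4*(6 - 1))*w - 1 = (4*5)*w - 1 = 20*w - 1 = -1 + 20*w)
(Z(-5, 1) + b*N(4, 6))*2 = (1*(1 - 5) - 5*(-1 + 20*6)/4)*2 = (1*(-4) - 5*(-1 + 120)/4)*2 = (-4 - 5/4*119)*2 = (-4 - 595/4)*2 = -611/4*2 = -611/2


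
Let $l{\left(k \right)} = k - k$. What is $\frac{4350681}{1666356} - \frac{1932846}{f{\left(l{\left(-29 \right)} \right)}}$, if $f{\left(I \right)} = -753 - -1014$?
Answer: $- \frac{357741555715}{48324324} \approx -7402.9$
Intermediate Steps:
$l{\left(k \right)} = 0$
$f{\left(I \right)} = 261$ ($f{\left(I \right)} = -753 + 1014 = 261$)
$\frac{4350681}{1666356} - \frac{1932846}{f{\left(l{\left(-29 \right)} \right)}} = \frac{4350681}{1666356} - \frac{1932846}{261} = 4350681 \cdot \frac{1}{1666356} - \frac{644282}{87} = \frac{1450227}{555452} - \frac{644282}{87} = - \frac{357741555715}{48324324}$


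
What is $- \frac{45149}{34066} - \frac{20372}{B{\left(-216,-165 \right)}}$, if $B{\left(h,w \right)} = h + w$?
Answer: $\frac{676790783}{12979146} \approx 52.144$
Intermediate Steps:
$- \frac{45149}{34066} - \frac{20372}{B{\left(-216,-165 \right)}} = - \frac{45149}{34066} - \frac{20372}{-216 - 165} = \left(-45149\right) \frac{1}{34066} - \frac{20372}{-381} = - \frac{45149}{34066} - - \frac{20372}{381} = - \frac{45149}{34066} + \frac{20372}{381} = \frac{676790783}{12979146}$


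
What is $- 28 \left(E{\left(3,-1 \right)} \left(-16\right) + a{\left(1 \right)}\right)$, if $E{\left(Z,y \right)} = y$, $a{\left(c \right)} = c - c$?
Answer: $-448$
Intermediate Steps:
$a{\left(c \right)} = 0$
$- 28 \left(E{\left(3,-1 \right)} \left(-16\right) + a{\left(1 \right)}\right) = - 28 \left(\left(-1\right) \left(-16\right) + 0\right) = - 28 \left(16 + 0\right) = \left(-28\right) 16 = -448$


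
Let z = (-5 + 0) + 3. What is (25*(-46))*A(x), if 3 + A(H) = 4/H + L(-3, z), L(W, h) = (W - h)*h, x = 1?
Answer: -3450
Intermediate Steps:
z = -2 (z = -5 + 3 = -2)
L(W, h) = h*(W - h)
A(H) = -1 + 4/H (A(H) = -3 + (4/H - 2*(-3 - 1*(-2))) = -3 + (4/H - 2*(-3 + 2)) = -3 + (4/H - 2*(-1)) = -3 + (4/H + 2) = -3 + (2 + 4/H) = -1 + 4/H)
(25*(-46))*A(x) = (25*(-46))*((4 - 1*1)/1) = -1150*(4 - 1) = -1150*3 = -3450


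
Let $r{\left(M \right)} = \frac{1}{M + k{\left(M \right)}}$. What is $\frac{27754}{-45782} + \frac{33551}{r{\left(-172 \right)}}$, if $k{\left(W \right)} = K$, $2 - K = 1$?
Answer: $- \frac{131330739788}{22891} \approx -5.7372 \cdot 10^{6}$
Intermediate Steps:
$K = 1$ ($K = 2 - 1 = 1$)
$k{\left(W \right)} = 1$
$r{\left(M \right)} = \frac{1}{1 + M}$ ($r{\left(M \right)} = \frac{1}{M + 1} = \frac{1}{1 + M}$)
$\frac{27754}{-45782} + \frac{33551}{r{\left(-172 \right)}} = \frac{27754}{-45782} + \frac{33551}{\frac{1}{1 - 172}} = 27754 \left(- \frac{1}{45782}\right) + \frac{33551}{\frac{1}{-171}} = - \frac{13877}{22891} + \frac{33551}{- \frac{1}{171}} = - \frac{13877}{22891} + 33551 \left(-171\right) = - \frac{13877}{22891} - 5737221 = - \frac{131330739788}{22891}$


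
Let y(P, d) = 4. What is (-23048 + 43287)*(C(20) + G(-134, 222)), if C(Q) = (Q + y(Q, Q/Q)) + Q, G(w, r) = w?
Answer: -1821510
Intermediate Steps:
C(Q) = 4 + 2*Q (C(Q) = (Q + 4) + Q = (4 + Q) + Q = 4 + 2*Q)
(-23048 + 43287)*(C(20) + G(-134, 222)) = (-23048 + 43287)*((4 + 2*20) - 134) = 20239*((4 + 40) - 134) = 20239*(44 - 134) = 20239*(-90) = -1821510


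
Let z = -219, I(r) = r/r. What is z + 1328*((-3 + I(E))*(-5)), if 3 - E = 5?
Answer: 13061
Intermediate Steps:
E = -2 (E = 3 - 1*5 = 3 - 5 = -2)
I(r) = 1
z + 1328*((-3 + I(E))*(-5)) = -219 + 1328*((-3 + 1)*(-5)) = -219 + 1328*(-2*(-5)) = -219 + 1328*10 = -219 + 13280 = 13061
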